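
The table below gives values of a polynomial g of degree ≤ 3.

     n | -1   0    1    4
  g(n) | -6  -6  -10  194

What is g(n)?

Write g(n) = an^3 + bn^2 + cn + d. Substituting each data point gives a linear system:
  -a + b - c + d = -6
  d = -6
  a + b + c + d = -10
  64a + 16b + 4c + d = 194
Solving the system yields a = 4, b = -2, c = -6, d = -6.
So g(n) = 4n³ - 2n² - 6n - 6.
Check: g(4) = 194. ✓

g(n) = 4n^3 - 2n^2 - 6n - 6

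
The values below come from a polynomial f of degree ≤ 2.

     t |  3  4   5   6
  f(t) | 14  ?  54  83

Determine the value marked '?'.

On equispaced nodes a degree-2 polynomial has vanishing third forward difference, so
  - f(3) + 3·f(4) - 3·f(5) + f(6) = 0.
Substituting the known values and solving for f(4):
  3·f(4) = 93
  f(4) = 31.

31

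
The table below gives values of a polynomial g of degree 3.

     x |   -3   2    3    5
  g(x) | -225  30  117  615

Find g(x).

Using the Lagrange interpolation formula with nodes -3, 2, 3, 5:
  L_0(x) = (x - 2)(x - 3)(x - 5) / -240
  L_1(x) = (x + 3)(x - 3)(x - 5) / 15
  L_2(x) = (x + 3)(x - 2)(x - 5) / -12
  L_3(x) = (x + 3)(x - 2)(x - 3) / 48
Then g(x) = -225·L_0(x) + 30·L_1(x) + 117·L_2(x) + 615·L_3(x).
Expanding and collecting terms gives g(x) = 6x³ - 6x² + 3x.
Check: g(3) = 117. ✓

g(x) = 6x^3 - 6x^2 + 3x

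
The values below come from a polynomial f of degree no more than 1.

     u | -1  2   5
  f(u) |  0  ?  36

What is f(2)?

18

On equispaced nodes a degree-1 polynomial has vanishing second forward difference, so
  f(-1) - 2·f(2) + f(5) = 0.
Substituting the known values and solving for f(2):
  -2·f(2) = -36
  f(2) = 18.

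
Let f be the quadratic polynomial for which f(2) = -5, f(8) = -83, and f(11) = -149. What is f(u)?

Using the Lagrange interpolation formula with nodes 2, 8, 11:
  L_0(u) = (u - 8)(u - 11) / 54
  L_1(u) = (u - 2)(u - 11) / -18
  L_2(u) = (u - 2)(u - 8) / 27
Then f(u) = -5·L_0(u) - 83·L_1(u) - 149·L_2(u).
Expanding and collecting terms gives f(u) = -u^2 - 3u + 5.
Check: f(2) = -5. ✓

f(u) = -u^2 - 3u + 5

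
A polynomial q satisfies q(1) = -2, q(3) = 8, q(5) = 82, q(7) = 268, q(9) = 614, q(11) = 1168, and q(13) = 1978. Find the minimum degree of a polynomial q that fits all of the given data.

Forward differences of the values at n = 1, 3, 5, 7, 9, 11, 13:
  q  : -2  8  82  268  614  1168  1978
  Δ  : 10  74  186  346  554  810
  Δ^2: 64  112  160  208  256
  Δ^3: 48  48  48  48
  Δ^4: 0  0  0
  Δ^5: 0  0
  Δ^6: 0
The third differences are constant (48) and nonzero, while all higher differences vanish, so the minimal degree is 3.

3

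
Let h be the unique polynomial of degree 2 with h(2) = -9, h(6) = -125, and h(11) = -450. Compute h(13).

Using the Lagrange interpolation formula with nodes 2, 6, 11:
  L_0(u) = (u - 6)(u - 11) / 36
  L_1(u) = (u - 2)(u - 11) / -20
  L_2(u) = (u - 2)(u - 6) / 45
Then h(u) = -9·L_0(u) - 125·L_1(u) - 450·L_2(u).
Expanding and collecting terms gives h(u) = -4u² + 3u + 1.
Evaluating at u = 13: h(13) = -636.

-636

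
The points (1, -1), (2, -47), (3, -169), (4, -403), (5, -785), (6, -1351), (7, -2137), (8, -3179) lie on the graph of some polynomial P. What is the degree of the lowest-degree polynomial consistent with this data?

3

Forward differences of the values at u = 1, 2, 3, 4, 5, 6, 7, 8:
  P  : -1  -47  -169  -403  -785  -1351  -2137  -3179
  Δ  : -46  -122  -234  -382  -566  -786  -1042
  Δ^2: -76  -112  -148  -184  -220  -256
  Δ^3: -36  -36  -36  -36  -36
  Δ^4: 0  0  0  0
  Δ^5: 0  0  0
  Δ^6: 0  0
  Δ^7: 0
The third differences are constant (-36) and nonzero, while all higher differences vanish, so the minimal degree is 3.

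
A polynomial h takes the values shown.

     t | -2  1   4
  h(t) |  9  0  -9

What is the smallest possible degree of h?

Divided differences on the nodes -2, 1, 4:
  order 0: 9  0  -9
  order 1: -3  -3
  order 2: 0
The order-1 divided differences are all -3 (nonzero) and every higher order vanishes, so the data lies on a polynomial of degree exactly 1.

1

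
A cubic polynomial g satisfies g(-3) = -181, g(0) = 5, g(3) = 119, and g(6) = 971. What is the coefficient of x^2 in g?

Write g(x) = ax^3 + bx^2 + cx + d. Substituting each data point gives a linear system:
  -27a + 9b - 3c + d = -181
  d = 5
  27a + 9b + 3c + d = 119
  216a + 36b + 6c + d = 971
Solving the system yields a = 5, b = -4, c = 5, d = 5.
So g(x) = 5x³ - 4x² + 5x + 5.
The coefficient of x^2 is -4.

-4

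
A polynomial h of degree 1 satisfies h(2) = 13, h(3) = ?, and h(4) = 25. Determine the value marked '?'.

The 2 known points determine the degree-1 polynomial uniquely.
Write h(u) = au + b. Substituting each data point gives a linear system:
  2a + b = 13
  4a + b = 25
Solving the system yields a = 6, b = 1.
So h(u) = 6u + 1.
Then h(3) = 19.

19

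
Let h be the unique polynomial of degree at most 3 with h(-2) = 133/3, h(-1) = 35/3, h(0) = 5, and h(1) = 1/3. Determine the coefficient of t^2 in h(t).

Write h(t) = at^3 + bt^2 + ct + d. Substituting each data point gives a linear system:
  -8a + 4b - 2c + d = 133/3
  -a + b - c + d = 35/3
  d = 5
  a + b + c + d = 1/3
Solving the system yields a = -4, b = 1, c = -5/3, d = 5.
So h(t) = -4t³ + t² - (5/3)t + 5.
The coefficient of t^2 is 1.

1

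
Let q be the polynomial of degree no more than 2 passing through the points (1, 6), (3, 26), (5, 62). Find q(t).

Write q(t) = at^2 + bt + c. Substituting each data point gives a linear system:
  a + b + c = 6
  9a + 3b + c = 26
  25a + 5b + c = 62
Solving the system yields a = 2, b = 2, c = 2.
So q(t) = 2t² + 2t + 2.
Check: q(5) = 62. ✓

q(t) = 2t^2 + 2t + 2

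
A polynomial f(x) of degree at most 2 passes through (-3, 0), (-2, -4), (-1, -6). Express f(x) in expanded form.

Write f(x) = ax^2 + bx + c. Substituting each data point gives a linear system:
  9a - 3b + c = 0
  4a - 2b + c = -4
  a - b + c = -6
Solving the system yields a = 1, b = 1, c = -6.
So f(x) = x² + x - 6.
Check: f(-2) = -4. ✓

f(x) = x^2 + x - 6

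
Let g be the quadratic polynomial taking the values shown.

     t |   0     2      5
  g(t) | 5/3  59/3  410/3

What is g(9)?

1382/3

Write g(t) = at^2 + bt + c. Substituting each data point gives a linear system:
  c = 5/3
  4a + 2b + c = 59/3
  25a + 5b + c = 410/3
Solving the system yields a = 6, b = -3, c = 5/3.
So g(t) = 6t^2 - 3t + 5/3.
Then g(9) = 1382/3.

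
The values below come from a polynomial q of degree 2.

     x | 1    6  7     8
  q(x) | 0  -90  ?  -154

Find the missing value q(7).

-120

The 3 known points determine the degree-2 polynomial uniquely.
Write q(x) = ax^2 + bx + c. Substituting each data point gives a linear system:
  a + b + c = 0
  36a + 6b + c = -90
  64a + 8b + c = -154
Solving the system yields a = -2, b = -4, c = 6.
So q(x) = -2x^2 - 4x + 6.
Then q(7) = -120.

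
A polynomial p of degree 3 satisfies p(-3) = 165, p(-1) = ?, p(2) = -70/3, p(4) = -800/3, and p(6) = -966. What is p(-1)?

The 4 known points determine the degree-3 polynomial uniquely.
Write p(n) = an^3 + bn^2 + cn + d. Substituting each data point gives a linear system:
  -27a + 9b - 3c + d = 165
  8a + 4b + 2c + d = -70/3
  64a + 16b + 4c + d = -800/3
  216a + 36b + 6c + d = -966
Solving the system yields a = -5, b = 3, c = 1/3, d = 4.
So p(n) = -5n^3 + 3n^2 + (1/3)n + 4.
Then p(-1) = 35/3.

35/3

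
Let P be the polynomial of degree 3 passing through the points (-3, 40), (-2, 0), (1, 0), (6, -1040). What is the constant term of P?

Write P(s) = as^3 + bs^2 + cs + d. Substituting each data point gives a linear system:
  -27a + 9b - 3c + d = 40
  -8a + 4b - 2c + d = 0
  a + b + c + d = 0
  216a + 36b + 6c + d = -1040
Solving the system yields a = -4, b = -6, c = 6, d = 4.
So P(s) = -4s³ - 6s² + 6s + 4.
The constant term is 4.

4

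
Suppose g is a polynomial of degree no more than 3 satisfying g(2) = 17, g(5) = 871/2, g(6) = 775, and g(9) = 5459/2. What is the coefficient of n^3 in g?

4

Write g(n) = an^3 + bn^2 + cn + d. Substituting each data point gives a linear system:
  8a + 4b + 2c + d = 17
  125a + 25b + 5c + d = 871/2
  216a + 36b + 6c + d = 775
  729a + 81b + 9c + d = 5459/2
Solving the system yields a = 4, b = -2, c = -5/2, d = -2.
So g(n) = 4n^3 - 2n^2 - (5/2)n - 2.
The leading coefficient is 4.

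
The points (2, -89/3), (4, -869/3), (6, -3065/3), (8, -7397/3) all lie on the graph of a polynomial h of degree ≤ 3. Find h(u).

h(u) = -5u^3 + u^2 + 4u - 5/3

Using the Lagrange interpolation formula with nodes 2, 4, 6, 8:
  L_0(u) = (u - 4)(u - 6)(u - 8) / -48
  L_1(u) = (u - 2)(u - 6)(u - 8) / 16
  L_2(u) = (u - 2)(u - 4)(u - 8) / -16
  L_3(u) = (u - 2)(u - 4)(u - 6) / 48
Then h(u) = -89/3·L_0(u) - 869/3·L_1(u) - 3065/3·L_2(u) - 7397/3·L_3(u).
Expanding and collecting terms gives h(u) = -5u³ + u² + 4u - 5/3.
Check: h(8) = -7397/3. ✓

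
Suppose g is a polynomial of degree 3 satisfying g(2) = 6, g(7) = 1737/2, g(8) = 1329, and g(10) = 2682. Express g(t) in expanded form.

g(t) = 3t^3 - 3t^2 - (3/2)t - 3

Write g(t) = at^3 + bt^2 + ct + d. Substituting each data point gives a linear system:
  8a + 4b + 2c + d = 6
  343a + 49b + 7c + d = 1737/2
  512a + 64b + 8c + d = 1329
  1000a + 100b + 10c + d = 2682
Solving the system yields a = 3, b = -3, c = -3/2, d = -3.
So g(t) = 3t^3 - 3t^2 - (3/2)t - 3.
Check: g(2) = 6. ✓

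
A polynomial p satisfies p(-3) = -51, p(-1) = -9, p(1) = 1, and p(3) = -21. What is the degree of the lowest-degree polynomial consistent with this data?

2

Forward differences of the values at t = -3, -1, 1, 3:
  p  : -51  -9  1  -21
  Δ  : 42  10  -22
  Δ^2: -32  -32
  Δ^3: 0
The second differences are constant (-32) and nonzero, while all higher differences vanish, so the minimal degree is 2.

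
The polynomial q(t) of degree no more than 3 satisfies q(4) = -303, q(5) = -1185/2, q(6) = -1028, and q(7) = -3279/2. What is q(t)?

q(t) = -5t^3 + 2t^2 - (5/2)t - 5

Write q(t) = at^3 + bt^2 + ct + d. Substituting each data point gives a linear system:
  64a + 16b + 4c + d = -303
  125a + 25b + 5c + d = -1185/2
  216a + 36b + 6c + d = -1028
  343a + 49b + 7c + d = -3279/2
Solving the system yields a = -5, b = 2, c = -5/2, d = -5.
So q(t) = -5t³ + 2t² - (5/2)t - 5.
Check: q(6) = -1028. ✓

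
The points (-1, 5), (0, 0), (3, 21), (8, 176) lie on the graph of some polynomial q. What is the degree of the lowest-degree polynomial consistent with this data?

2

Divided differences on the nodes -1, 0, 3, 8:
  order 0: 5  0  21  176
  order 1: -5  7  31
  order 2: 3  3
  order 3: 0
The order-2 divided differences are all 3 (nonzero) and every higher order vanishes, so the data lies on a polynomial of degree exactly 2.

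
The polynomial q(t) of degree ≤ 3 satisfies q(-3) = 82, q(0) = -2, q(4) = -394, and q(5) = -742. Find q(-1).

Write q(t) = at^3 + bt^2 + ct + d. Substituting each data point gives a linear system:
  -27a + 9b - 3c + d = 82
  d = -2
  64a + 16b + 4c + d = -394
  125a + 25b + 5c + d = -742
Solving the system yields a = -5, b = -5, c = 2, d = -2.
So q(t) = -5t³ - 5t² + 2t - 2.
Then q(-1) = -4.

-4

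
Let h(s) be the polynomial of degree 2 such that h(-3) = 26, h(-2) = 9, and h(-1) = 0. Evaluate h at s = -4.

Using the Lagrange interpolation formula with nodes -3, -2, -1:
  L_0(s) = (s + 2)(s + 1) / 2
  L_1(s) = (s + 3)(s + 1) / -1
  L_2(s) = (s + 3)(s + 2) / 2
Then h(s) = 26·L_0(s) + 9·L_1(s) + 0·L_2(s).
Expanding and collecting terms gives h(s) = 4s^2 + 3s - 1.
Evaluating at s = -4: h(-4) = 51.

51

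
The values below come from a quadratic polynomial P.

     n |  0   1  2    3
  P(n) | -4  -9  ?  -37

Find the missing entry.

-20

On equispaced nodes a degree-2 polynomial has vanishing third forward difference, so
  - P(0) + 3·P(1) - 3·P(2) + P(3) = 0.
Substituting the known values and solving for P(2):
  -3·P(2) = 60
  P(2) = -20.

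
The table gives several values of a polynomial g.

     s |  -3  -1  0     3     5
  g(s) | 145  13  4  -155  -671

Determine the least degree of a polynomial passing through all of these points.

3

Divided differences on the nodes -3, -1, 0, 3, 5:
  order 0: 145  13  4  -155  -671
  order 1: -66  -9  -53  -258
  order 2: 19  -11  -41
  order 3: -5  -5
  order 4: 0
The order-3 divided differences are all -5 (nonzero) and every higher order vanishes, so the data lies on a polynomial of degree exactly 3.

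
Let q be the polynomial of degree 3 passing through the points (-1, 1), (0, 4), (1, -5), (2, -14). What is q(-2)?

-26

Write q(x) = ax^3 + bx^2 + cx + d. Substituting each data point gives a linear system:
  -a + b - c + d = 1
  d = 4
  a + b + c + d = -5
  8a + 4b + 2c + d = -14
Solving the system yields a = 2, b = -6, c = -5, d = 4.
So q(x) = 2x^3 - 6x^2 - 5x + 4.
Then q(-2) = -26.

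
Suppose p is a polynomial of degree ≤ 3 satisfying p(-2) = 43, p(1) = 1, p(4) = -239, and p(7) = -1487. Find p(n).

Using the Lagrange interpolation formula with nodes -2, 1, 4, 7:
  L_0(n) = (n - 1)(n - 4)(n - 7) / -162
  L_1(n) = (n + 2)(n - 4)(n - 7) / 54
  L_2(n) = (n + 2)(n - 1)(n - 7) / -54
  L_3(n) = (n + 2)(n - 1)(n - 4) / 162
Then p(n) = 43·L_0(n) + 1·L_1(n) - 239·L_2(n) - 1487·L_3(n).
Expanding and collecting terms gives p(n) = -5n³ + 4n² + 5n - 3.
Check: p(1) = 1. ✓

p(n) = -5n^3 + 4n^2 + 5n - 3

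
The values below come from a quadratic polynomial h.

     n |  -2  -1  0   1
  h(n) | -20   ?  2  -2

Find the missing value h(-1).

The 3 known points determine the degree-2 polynomial uniquely.
Write h(n) = an^2 + bn + c. Substituting each data point gives a linear system:
  4a - 2b + c = -20
  c = 2
  a + b + c = -2
Solving the system yields a = -5, b = 1, c = 2.
So h(n) = -5n^2 + n + 2.
Then h(-1) = -4.

-4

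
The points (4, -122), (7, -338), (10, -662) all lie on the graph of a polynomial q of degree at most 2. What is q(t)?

q(t) = -6t^2 - 6t - 2

Write q(t) = at^2 + bt + c. Substituting each data point gives a linear system:
  16a + 4b + c = -122
  49a + 7b + c = -338
  100a + 10b + c = -662
Solving the system yields a = -6, b = -6, c = -2.
So q(t) = -6t^2 - 6t - 2.
Check: q(10) = -662. ✓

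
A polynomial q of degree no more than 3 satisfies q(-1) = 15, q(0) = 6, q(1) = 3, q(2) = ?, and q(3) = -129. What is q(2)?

-30

The 4 known points determine the degree-3 polynomial uniquely.
Write q(s) = as^3 + bs^2 + cs + d. Substituting each data point gives a linear system:
  -a + b - c + d = 15
  d = 6
  a + b + c + d = 3
  27a + 9b + 3c + d = -129
Solving the system yields a = -6, b = 3, c = 0, d = 6.
So q(s) = -6s^3 + 3s^2 + 6.
Then q(2) = -30.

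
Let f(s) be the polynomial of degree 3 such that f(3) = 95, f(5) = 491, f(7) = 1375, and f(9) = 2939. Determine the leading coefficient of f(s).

4

Write f(s) = as^3 + bs^2 + cs + d. Substituting each data point gives a linear system:
  27a + 9b + 3c + d = 95
  125a + 25b + 5c + d = 491
  343a + 49b + 7c + d = 1375
  729a + 81b + 9c + d = 2939
Solving the system yields a = 4, b = 1, c = -6, d = -4.
So f(s) = 4s^3 + s^2 - 6s - 4.
The leading coefficient is 4.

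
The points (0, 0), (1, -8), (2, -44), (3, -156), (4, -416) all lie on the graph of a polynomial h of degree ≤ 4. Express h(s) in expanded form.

Write h(s) = as^4 + bs^3 + cs^2 + ds + e. Substituting each data point gives a linear system:
  e = 0
  a + b + c + d + e = -8
  16a + 8b + 4c + 2d + e = -44
  81a + 27b + 9c + 3d + e = -156
  256a + 64b + 16c + 4d + e = -416
Solving the system yields a = -1, b = -2, c = -1, d = -4, e = 0.
So h(s) = -s^4 - 2s^3 - s^2 - 4s.
Check: h(4) = -416. ✓

h(s) = -s^4 - 2s^3 - s^2 - 4s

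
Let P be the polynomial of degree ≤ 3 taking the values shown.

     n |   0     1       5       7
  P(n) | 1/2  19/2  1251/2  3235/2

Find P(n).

Using the Lagrange interpolation formula with nodes 0, 1, 5, 7:
  L_0(n) = (n - 1)(n - 5)(n - 7) / -35
  L_1(n) = n(n - 5)(n - 7) / 24
  L_2(n) = n(n - 1)(n - 7) / -40
  L_3(n) = n(n - 1)(n - 5) / 84
Then P(n) = 1/2·L_0(n) + 19/2·L_1(n) + 1251/2·L_2(n) + 3235/2·L_3(n).
Expanding and collecting terms gives P(n) = 4n^3 + 5n^2 + 1/2.
Check: P(5) = 1251/2. ✓

P(n) = 4n^3 + 5n^2 + 1/2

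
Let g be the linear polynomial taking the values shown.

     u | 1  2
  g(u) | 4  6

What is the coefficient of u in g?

Write g(u) = au + b. Substituting each data point gives a linear system:
  a + b = 4
  2a + b = 6
Solving the system yields a = 2, b = 2.
So g(u) = 2u + 2.
The leading coefficient is 2.

2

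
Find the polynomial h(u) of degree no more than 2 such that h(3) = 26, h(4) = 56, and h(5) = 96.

Write h(u) = au^2 + bu + c. Substituting each data point gives a linear system:
  9a + 3b + c = 26
  16a + 4b + c = 56
  25a + 5b + c = 96
Solving the system yields a = 5, b = -5, c = -4.
So h(u) = 5u^2 - 5u - 4.
Check: h(5) = 96. ✓

h(u) = 5u^2 - 5u - 4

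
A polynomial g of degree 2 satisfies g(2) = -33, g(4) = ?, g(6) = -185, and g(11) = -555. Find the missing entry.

-93

The 3 known points determine the degree-2 polynomial uniquely.
Write g(t) = at^2 + bt + c. Substituting each data point gives a linear system:
  4a + 2b + c = -33
  36a + 6b + c = -185
  121a + 11b + c = -555
Solving the system yields a = -4, b = -6, c = -5.
So g(t) = -4t^2 - 6t - 5.
Then g(4) = -93.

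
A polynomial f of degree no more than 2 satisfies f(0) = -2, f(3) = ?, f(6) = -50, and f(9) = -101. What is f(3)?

-17

On equispaced nodes a degree-2 polynomial has vanishing third forward difference, so
  - f(0) + 3·f(3) - 3·f(6) + f(9) = 0.
Substituting the known values and solving for f(3):
  3·f(3) = -51
  f(3) = -17.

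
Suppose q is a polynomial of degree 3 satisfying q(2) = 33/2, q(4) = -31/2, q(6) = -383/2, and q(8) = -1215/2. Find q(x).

q(x) = -2x^3 + 6x^2 + 4x + 1/2

Write q(x) = ax^3 + bx^2 + cx + d. Substituting each data point gives a linear system:
  8a + 4b + 2c + d = 33/2
  64a + 16b + 4c + d = -31/2
  216a + 36b + 6c + d = -383/2
  512a + 64b + 8c + d = -1215/2
Solving the system yields a = -2, b = 6, c = 4, d = 1/2.
So q(x) = -2x³ + 6x² + 4x + 1/2.
Check: q(6) = -383/2. ✓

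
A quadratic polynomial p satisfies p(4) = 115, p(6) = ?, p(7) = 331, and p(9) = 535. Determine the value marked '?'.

The 3 known points determine the degree-2 polynomial uniquely.
Write p(t) = at^2 + bt + c. Substituting each data point gives a linear system:
  16a + 4b + c = 115
  49a + 7b + c = 331
  81a + 9b + c = 535
Solving the system yields a = 6, b = 6, c = -5.
So p(t) = 6t^2 + 6t - 5.
Then p(6) = 247.

247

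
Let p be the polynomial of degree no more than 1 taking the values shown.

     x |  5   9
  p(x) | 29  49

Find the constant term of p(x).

Write p(x) = ax + b. Substituting each data point gives a linear system:
  5a + b = 29
  9a + b = 49
Solving the system yields a = 5, b = 4.
So p(x) = 5x + 4.
The constant term is 4.

4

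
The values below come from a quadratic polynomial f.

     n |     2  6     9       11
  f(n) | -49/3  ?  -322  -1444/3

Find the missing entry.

The 3 known points determine the degree-2 polynomial uniquely.
Write f(n) = an^2 + bn + c. Substituting each data point gives a linear system:
  4a + 2b + c = -49/3
  81a + 9b + c = -322
  121a + 11b + c = -1444/3
Solving the system yields a = -4, b = 1/3, c = -1.
So f(n) = -4n^2 + (1/3)n - 1.
Then f(6) = -143.

-143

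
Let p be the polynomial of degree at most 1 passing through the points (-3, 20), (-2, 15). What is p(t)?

Write p(t) = at + b. Substituting each data point gives a linear system:
  -3a + b = 20
  -2a + b = 15
Solving the system yields a = -5, b = 5.
So p(t) = -5t + 5.
Check: p(-2) = 15. ✓

p(t) = -5t + 5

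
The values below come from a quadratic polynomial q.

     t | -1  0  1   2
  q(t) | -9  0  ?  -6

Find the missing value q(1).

The 3 known points determine the degree-2 polynomial uniquely.
Write q(t) = at^2 + bt + c. Substituting each data point gives a linear system:
  a - b + c = -9
  c = 0
  4a + 2b + c = -6
Solving the system yields a = -4, b = 5, c = 0.
So q(t) = -4t² + 5t.
Then q(1) = 1.

1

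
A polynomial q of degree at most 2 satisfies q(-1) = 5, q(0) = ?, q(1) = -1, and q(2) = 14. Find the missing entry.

On equispaced nodes a degree-2 polynomial has vanishing third forward difference, so
  - q(-1) + 3·q(0) - 3·q(1) + q(2) = 0.
Substituting the known values and solving for q(0):
  3·q(0) = -12
  q(0) = -4.

-4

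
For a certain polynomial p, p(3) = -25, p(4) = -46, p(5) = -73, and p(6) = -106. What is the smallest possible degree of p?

2

Forward differences of the values at u = 3, 4, 5, 6:
  p  : -25  -46  -73  -106
  Δ  : -21  -27  -33
  Δ^2: -6  -6
  Δ^3: 0
The second differences are constant (-6) and nonzero, while all higher differences vanish, so the minimal degree is 2.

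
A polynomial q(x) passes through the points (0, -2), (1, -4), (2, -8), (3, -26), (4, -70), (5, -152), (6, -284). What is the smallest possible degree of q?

Forward differences of the values at x = 0, 1, 2, 3, 4, 5, 6:
  q  : -2  -4  -8  -26  -70  -152  -284
  Δ  : -2  -4  -18  -44  -82  -132
  Δ^2: -2  -14  -26  -38  -50
  Δ^3: -12  -12  -12  -12
  Δ^4: 0  0  0
  Δ^5: 0  0
  Δ^6: 0
The third differences are constant (-12) and nonzero, while all higher differences vanish, so the minimal degree is 3.

3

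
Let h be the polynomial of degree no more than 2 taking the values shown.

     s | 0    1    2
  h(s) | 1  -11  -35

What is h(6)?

-251

Using the Lagrange interpolation formula with nodes 0, 1, 2:
  L_0(s) = (s - 1)(s - 2) / 2
  L_1(s) = s(s - 2) / -1
  L_2(s) = s(s - 1) / 2
Then h(s) = 1·L_0(s) - 11·L_1(s) - 35·L_2(s).
Expanding and collecting terms gives h(s) = -6s^2 - 6s + 1.
Evaluating at s = 6: h(6) = -251.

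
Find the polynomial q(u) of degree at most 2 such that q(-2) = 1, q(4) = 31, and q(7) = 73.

Write q(u) = au^2 + bu + c. Substituting each data point gives a linear system:
  4a - 2b + c = 1
  16a + 4b + c = 31
  49a + 7b + c = 73
Solving the system yields a = 1, b = 3, c = 3.
So q(u) = u² + 3u + 3.
Check: q(4) = 31. ✓

q(u) = u^2 + 3u + 3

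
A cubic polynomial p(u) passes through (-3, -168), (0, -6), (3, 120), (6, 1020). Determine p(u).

p(u) = 5u^3 - 2u^2 + 3u - 6

Using the Lagrange interpolation formula with nodes -3, 0, 3, 6:
  L_0(u) = u(u - 3)(u - 6) / -162
  L_1(u) = (u + 3)(u - 3)(u - 6) / 54
  L_2(u) = (u + 3)u(u - 6) / -54
  L_3(u) = (u + 3)u(u - 3) / 162
Then p(u) = -168·L_0(u) - 6·L_1(u) + 120·L_2(u) + 1020·L_3(u).
Expanding and collecting terms gives p(u) = 5u^3 - 2u^2 + 3u - 6.
Check: p(-3) = -168. ✓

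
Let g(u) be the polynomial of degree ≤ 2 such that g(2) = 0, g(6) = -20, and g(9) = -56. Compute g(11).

-90

Using the Lagrange interpolation formula with nodes 2, 6, 9:
  L_0(u) = (u - 6)(u - 9) / 28
  L_1(u) = (u - 2)(u - 9) / -12
  L_2(u) = (u - 2)(u - 6) / 21
Then g(u) = 0·L_0(u) - 20·L_1(u) - 56·L_2(u).
Expanding and collecting terms gives g(u) = -u² + 3u - 2.
Evaluating at u = 11: g(11) = -90.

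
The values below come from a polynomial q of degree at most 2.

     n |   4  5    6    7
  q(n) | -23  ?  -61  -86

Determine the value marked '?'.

The 3 known points determine the degree-2 polynomial uniquely.
Write q(n) = an^2 + bn + c. Substituting each data point gives a linear system:
  16a + 4b + c = -23
  36a + 6b + c = -61
  49a + 7b + c = -86
Solving the system yields a = -2, b = 1, c = 5.
So q(n) = -2n^2 + n + 5.
Then q(5) = -40.

-40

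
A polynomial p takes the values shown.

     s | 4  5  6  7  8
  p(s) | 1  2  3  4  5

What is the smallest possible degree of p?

1

Forward differences of the values at s = 4, 5, 6, 7, 8:
  p  : 1  2  3  4  5
  Δ  : 1  1  1  1
  Δ^2: 0  0  0
  Δ^3: 0  0
  Δ^4: 0
The first differences are constant (1) and nonzero, while all higher differences vanish, so the minimal degree is 1.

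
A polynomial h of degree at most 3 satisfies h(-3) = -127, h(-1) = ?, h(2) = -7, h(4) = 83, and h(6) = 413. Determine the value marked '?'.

The 4 known points determine the degree-3 polynomial uniquely.
Write h(n) = an^3 + bn^2 + cn + d. Substituting each data point gives a linear system:
  -27a + 9b - 3c + d = -127
  8a + 4b + 2c + d = -7
  64a + 16b + 4c + d = 83
  216a + 36b + 6c + d = 413
Solving the system yields a = 3, b = -6, c = -3, d = -1.
So h(n) = 3n^3 - 6n^2 - 3n - 1.
Then h(-1) = -7.

-7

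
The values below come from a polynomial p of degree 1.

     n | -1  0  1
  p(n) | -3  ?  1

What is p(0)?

The 2 known points determine the degree-1 polynomial uniquely.
Write p(n) = an + b. Substituting each data point gives a linear system:
  -a + b = -3
  a + b = 1
Solving the system yields a = 2, b = -1.
So p(n) = 2n - 1.
Then p(0) = -1.

-1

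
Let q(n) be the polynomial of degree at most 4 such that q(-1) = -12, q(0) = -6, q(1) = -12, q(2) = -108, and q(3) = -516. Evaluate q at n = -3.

-468

Using the Lagrange interpolation formula with nodes -1, 0, 1, 2, 3:
  L_0(n) = n(n - 1)(n - 2)(n - 3) / 24
  L_1(n) = (n + 1)(n - 1)(n - 2)(n - 3) / -6
  L_2(n) = (n + 1)n(n - 2)(n - 3) / 4
  L_3(n) = (n + 1)n(n - 1)(n - 3) / -6
  L_4(n) = (n + 1)n(n - 1)(n - 2) / 24
Then q(n) = -12·L_0(n) - 6·L_1(n) - 12·L_2(n) - 108·L_3(n) - 516·L_4(n).
Expanding and collecting terms gives q(n) = -6n^4 - n^3 + n - 6.
Evaluating at n = -3: q(-3) = -468.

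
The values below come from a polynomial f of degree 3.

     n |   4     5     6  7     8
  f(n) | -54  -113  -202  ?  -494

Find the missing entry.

The 4 known points determine the degree-3 polynomial uniquely.
Write f(n) = an^3 + bn^2 + cn + d. Substituting each data point gives a linear system:
  64a + 16b + 4c + d = -54
  125a + 25b + 5c + d = -113
  216a + 36b + 6c + d = -202
  512a + 64b + 8c + d = -494
Solving the system yields a = -1, b = 0, c = 2, d = 2.
So f(n) = -n^3 + 2n + 2.
Then f(7) = -327.

-327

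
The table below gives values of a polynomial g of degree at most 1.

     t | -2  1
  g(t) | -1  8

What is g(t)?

Using the Lagrange interpolation formula with nodes -2, 1:
  L_0(t) = (t - 1) / -3
  L_1(t) = (t + 2) / 3
Then g(t) = -1·L_0(t) + 8·L_1(t).
Expanding and collecting terms gives g(t) = 3t + 5.
Check: g(-2) = -1. ✓

g(t) = 3t + 5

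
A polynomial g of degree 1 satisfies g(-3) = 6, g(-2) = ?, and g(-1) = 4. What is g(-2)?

On equispaced nodes a degree-1 polynomial has vanishing second forward difference, so
  g(-3) - 2·g(-2) + g(-1) = 0.
Substituting the known values and solving for g(-2):
  -2·g(-2) = -10
  g(-2) = 5.

5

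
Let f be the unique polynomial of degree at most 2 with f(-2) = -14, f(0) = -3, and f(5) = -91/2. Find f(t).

Write f(t) = at^2 + bt + c. Substituting each data point gives a linear system:
  4a - 2b + c = -14
  c = -3
  25a + 5b + c = -91/2
Solving the system yields a = -2, b = 3/2, c = -3.
So f(t) = -2t^2 + (3/2)t - 3.
Check: f(5) = -91/2. ✓

f(t) = -2t^2 + (3/2)t - 3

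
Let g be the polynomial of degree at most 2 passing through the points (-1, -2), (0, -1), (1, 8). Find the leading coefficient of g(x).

Write g(x) = ax^2 + bx + c. Substituting each data point gives a linear system:
  a - b + c = -2
  c = -1
  a + b + c = 8
Solving the system yields a = 4, b = 5, c = -1.
So g(x) = 4x^2 + 5x - 1.
The leading coefficient is 4.

4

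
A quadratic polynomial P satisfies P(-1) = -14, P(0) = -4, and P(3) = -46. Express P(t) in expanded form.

Write P(t) = at^2 + bt + c. Substituting each data point gives a linear system:
  a - b + c = -14
  c = -4
  9a + 3b + c = -46
Solving the system yields a = -6, b = 4, c = -4.
So P(t) = -6t^2 + 4t - 4.
Check: P(3) = -46. ✓

P(t) = -6t^2 + 4t - 4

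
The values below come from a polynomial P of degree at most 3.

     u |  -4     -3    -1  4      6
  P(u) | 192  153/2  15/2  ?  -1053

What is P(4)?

-340

The 4 known points determine the degree-3 polynomial uniquely.
Write P(u) = au^3 + bu^2 + cu + d. Substituting each data point gives a linear system:
  -64a + 16b - 4c + d = 192
  -27a + 9b - 3c + d = 153/2
  -a + b - c + d = 15/2
  216a + 36b + 6c + d = -1053
Solving the system yields a = -4, b = -5, c = -5/2, d = 6.
So P(u) = -4u³ - 5u² - (5/2)u + 6.
Then P(4) = -340.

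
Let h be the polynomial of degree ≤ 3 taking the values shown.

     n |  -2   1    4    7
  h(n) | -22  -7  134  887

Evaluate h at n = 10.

2738

Using the Lagrange interpolation formula with nodes -2, 1, 4, 7:
  L_0(n) = (n - 1)(n - 4)(n - 7) / -162
  L_1(n) = (n + 2)(n - 4)(n - 7) / 54
  L_2(n) = (n + 2)(n - 1)(n - 7) / -54
  L_3(n) = (n + 2)(n - 1)(n - 4) / 162
Then h(n) = -22·L_0(n) - 7·L_1(n) + 134·L_2(n) + 887·L_3(n).
Expanding and collecting terms gives h(n) = 3n^3 - 2n^2 - 6n - 2.
Evaluating at n = 10: h(10) = 2738.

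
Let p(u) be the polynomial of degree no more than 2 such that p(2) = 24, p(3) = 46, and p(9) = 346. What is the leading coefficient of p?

Write p(u) = au^2 + bu + c. Substituting each data point gives a linear system:
  4a + 2b + c = 24
  9a + 3b + c = 46
  81a + 9b + c = 346
Solving the system yields a = 4, b = 2, c = 4.
So p(u) = 4u^2 + 2u + 4.
The leading coefficient is 4.

4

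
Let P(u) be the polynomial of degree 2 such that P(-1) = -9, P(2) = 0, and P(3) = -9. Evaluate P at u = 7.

Using the Lagrange interpolation formula with nodes -1, 2, 3:
  L_0(u) = (u - 2)(u - 3) / 12
  L_1(u) = (u + 1)(u - 3) / -3
  L_2(u) = (u + 1)(u - 2) / 4
Then P(u) = -9·L_0(u) + 0·L_1(u) - 9·L_2(u).
Expanding and collecting terms gives P(u) = -3u^2 + 6u.
Evaluating at u = 7: P(7) = -105.

-105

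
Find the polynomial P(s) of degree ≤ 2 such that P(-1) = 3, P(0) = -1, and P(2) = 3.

Write P(s) = as^2 + bs + c. Substituting each data point gives a linear system:
  a - b + c = 3
  c = -1
  4a + 2b + c = 3
Solving the system yields a = 2, b = -2, c = -1.
So P(s) = 2s² - 2s - 1.
Check: P(2) = 3. ✓

P(s) = 2s^2 - 2s - 1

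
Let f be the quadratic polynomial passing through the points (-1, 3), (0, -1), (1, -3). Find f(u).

f(u) = u^2 - 3u - 1

Using the Lagrange interpolation formula with nodes -1, 0, 1:
  L_0(u) = u(u - 1) / 2
  L_1(u) = (u + 1)(u - 1) / -1
  L_2(u) = (u + 1)u / 2
Then f(u) = 3·L_0(u) - 1·L_1(u) - 3·L_2(u).
Expanding and collecting terms gives f(u) = u² - 3u - 1.
Check: f(-1) = 3. ✓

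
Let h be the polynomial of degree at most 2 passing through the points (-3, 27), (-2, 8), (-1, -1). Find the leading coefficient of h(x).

5

Write h(x) = ax^2 + bx + c. Substituting each data point gives a linear system:
  9a - 3b + c = 27
  4a - 2b + c = 8
  a - b + c = -1
Solving the system yields a = 5, b = 6, c = 0.
So h(x) = 5x^2 + 6x.
The leading coefficient is 5.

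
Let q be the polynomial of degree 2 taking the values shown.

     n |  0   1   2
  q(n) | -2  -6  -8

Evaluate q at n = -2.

12

Forward differences of the values at n = 0, 1, 2:
  q  : -2  -6  -8
  Δ  : -4  -2
  Δ^2: 2
The second differences are constant, confirming degree 2.
Interpolating (Newton forward form) and evaluating at n = -2 gives q(-2) = 12.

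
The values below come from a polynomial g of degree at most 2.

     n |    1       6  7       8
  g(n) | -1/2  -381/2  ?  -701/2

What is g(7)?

The 3 known points determine the degree-2 polynomial uniquely.
Write g(n) = an^2 + bn + c. Substituting each data point gives a linear system:
  a + b + c = -1/2
  36a + 6b + c = -381/2
  64a + 8b + c = -701/2
Solving the system yields a = -6, b = 4, c = 3/2.
So g(n) = -6n^2 + 4n + 3/2.
Then g(7) = -529/2.

-529/2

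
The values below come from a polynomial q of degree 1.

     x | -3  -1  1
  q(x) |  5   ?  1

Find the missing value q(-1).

On equispaced nodes a degree-1 polynomial has vanishing second forward difference, so
  q(-3) - 2·q(-1) + q(1) = 0.
Substituting the known values and solving for q(-1):
  -2·q(-1) = -6
  q(-1) = 3.

3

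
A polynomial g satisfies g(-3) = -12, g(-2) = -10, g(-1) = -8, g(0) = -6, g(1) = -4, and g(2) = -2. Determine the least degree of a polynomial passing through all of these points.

1

Forward differences of the values at n = -3, -2, -1, 0, 1, 2:
  g  : -12  -10  -8  -6  -4  -2
  Δ  : 2  2  2  2  2
  Δ^2: 0  0  0  0
  Δ^3: 0  0  0
  Δ^4: 0  0
  Δ^5: 0
The first differences are constant (2) and nonzero, while all higher differences vanish, so the minimal degree is 1.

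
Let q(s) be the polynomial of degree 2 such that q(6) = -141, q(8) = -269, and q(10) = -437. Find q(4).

Write q(s) = as^2 + bs + c. Substituting each data point gives a linear system:
  36a + 6b + c = -141
  64a + 8b + c = -269
  100a + 10b + c = -437
Solving the system yields a = -5, b = 6, c = 3.
So q(s) = -5s^2 + 6s + 3.
Then q(4) = -53.

-53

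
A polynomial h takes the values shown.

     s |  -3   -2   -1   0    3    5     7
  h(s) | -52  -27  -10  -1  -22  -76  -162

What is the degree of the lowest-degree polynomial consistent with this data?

2

Divided differences on the nodes -3, -2, -1, 0, 3, 5, 7:
  order 0: -52  -27  -10  -1  -22  -76  -162
  order 1: 25  17  9  -7  -27  -43
  order 2: -4  -4  -4  -4  -4
  order 3: 0  0  0  0
  order 4: 0  0  0
  order 5: 0  0
  order 6: 0
The order-2 divided differences are all -4 (nonzero) and every higher order vanishes, so the data lies on a polynomial of degree exactly 2.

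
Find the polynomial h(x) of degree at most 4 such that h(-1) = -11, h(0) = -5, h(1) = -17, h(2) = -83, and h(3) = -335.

Using the Lagrange interpolation formula with nodes -1, 0, 1, 2, 3:
  L_0(x) = x(x - 1)(x - 2)(x - 3) / 24
  L_1(x) = (x + 1)(x - 1)(x - 2)(x - 3) / -6
  L_2(x) = (x + 1)x(x - 2)(x - 3) / 4
  L_3(x) = (x + 1)x(x - 1)(x - 3) / -6
  L_4(x) = (x + 1)x(x - 1)(x - 2) / 24
Then h(x) = -11·L_0(x) - 5·L_1(x) - 17·L_2(x) - 83·L_3(x) - 335·L_4(x).
Expanding and collecting terms gives h(x) = -4x^4 + 2x^3 - 5x^2 - 5x - 5.
Check: h(-1) = -11. ✓

h(x) = -4x^4 + 2x^3 - 5x^2 - 5x - 5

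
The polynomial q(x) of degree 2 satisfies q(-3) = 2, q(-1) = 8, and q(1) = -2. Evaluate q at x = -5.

-20

Write q(x) = ax^2 + bx + c. Substituting each data point gives a linear system:
  9a - 3b + c = 2
  a - b + c = 8
  a + b + c = -2
Solving the system yields a = -2, b = -5, c = 5.
So q(x) = -2x² - 5x + 5.
Then q(-5) = -20.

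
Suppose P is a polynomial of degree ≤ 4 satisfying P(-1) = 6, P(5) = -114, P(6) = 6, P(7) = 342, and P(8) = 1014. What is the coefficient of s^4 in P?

Write P(s) = as^4 + bs^3 + cs^2 + ds + e. Substituting each data point gives a linear system:
  a - b + c - d + e = 6
  625a + 125b + 25c + 5d + e = -114
  1296a + 216b + 36c + 6d + e = 6
  2401a + 343b + 49c + 7d + e = 342
  4096a + 512b + 64c + 8d + e = 1014
Solving the system yields a = 1, b = -6, c = -1, d = 6, e = 6.
So P(s) = s^4 - 6s^3 - s^2 + 6s + 6.
The leading coefficient is 1.

1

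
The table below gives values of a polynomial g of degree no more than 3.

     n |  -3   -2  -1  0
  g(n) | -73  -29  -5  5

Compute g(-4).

-143

Forward differences of the values at n = -3, -2, -1, 0:
  g  : -73  -29  -5  5
  Δ  : 44  24  10
  Δ^2: -20  -14
  Δ^3: 6
The third differences are constant, confirming degree 3.
Interpolating (Newton forward form) and evaluating at n = -4 gives g(-4) = -143.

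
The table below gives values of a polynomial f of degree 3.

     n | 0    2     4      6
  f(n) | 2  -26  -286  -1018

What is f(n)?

f(n) = -5n^3 + n^2 + 4n + 2

Using the Lagrange interpolation formula with nodes 0, 2, 4, 6:
  L_0(n) = (n - 2)(n - 4)(n - 6) / -48
  L_1(n) = n(n - 4)(n - 6) / 16
  L_2(n) = n(n - 2)(n - 6) / -16
  L_3(n) = n(n - 2)(n - 4) / 48
Then f(n) = 2·L_0(n) - 26·L_1(n) - 286·L_2(n) - 1018·L_3(n).
Expanding and collecting terms gives f(n) = -5n³ + n² + 4n + 2.
Check: f(0) = 2. ✓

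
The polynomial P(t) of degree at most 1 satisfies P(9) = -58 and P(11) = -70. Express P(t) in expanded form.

P(t) = -6t - 4

Using the Lagrange interpolation formula with nodes 9, 11:
  L_0(t) = (t - 11) / -2
  L_1(t) = (t - 9) / 2
Then P(t) = -58·L_0(t) - 70·L_1(t).
Expanding and collecting terms gives P(t) = -6t - 4.
Check: P(9) = -58. ✓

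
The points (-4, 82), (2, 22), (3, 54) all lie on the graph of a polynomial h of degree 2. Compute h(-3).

Write h(t) = at^2 + bt + c. Substituting each data point gives a linear system:
  16a - 4b + c = 82
  4a + 2b + c = 22
  9a + 3b + c = 54
Solving the system yields a = 6, b = 2, c = -6.
So h(t) = 6t^2 + 2t - 6.
Then h(-3) = 42.

42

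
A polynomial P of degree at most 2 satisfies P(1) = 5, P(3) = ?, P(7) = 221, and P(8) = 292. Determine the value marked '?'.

The 3 known points determine the degree-2 polynomial uniquely.
Write P(x) = ax^2 + bx + c. Substituting each data point gives a linear system:
  a + b + c = 5
  49a + 7b + c = 221
  64a + 8b + c = 292
Solving the system yields a = 5, b = -4, c = 4.
So P(x) = 5x^2 - 4x + 4.
Then P(3) = 37.

37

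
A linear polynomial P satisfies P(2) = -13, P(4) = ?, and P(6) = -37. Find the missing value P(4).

The 2 known points determine the degree-1 polynomial uniquely.
Write P(x) = ax + b. Substituting each data point gives a linear system:
  2a + b = -13
  6a + b = -37
Solving the system yields a = -6, b = -1.
So P(x) = -6x - 1.
Then P(4) = -25.

-25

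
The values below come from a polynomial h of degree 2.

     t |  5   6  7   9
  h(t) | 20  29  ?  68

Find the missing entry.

40

The 3 known points determine the degree-2 polynomial uniquely.
Write h(t) = at^2 + bt + c. Substituting each data point gives a linear system:
  25a + 5b + c = 20
  36a + 6b + c = 29
  81a + 9b + c = 68
Solving the system yields a = 1, b = -2, c = 5.
So h(t) = t^2 - 2t + 5.
Then h(7) = 40.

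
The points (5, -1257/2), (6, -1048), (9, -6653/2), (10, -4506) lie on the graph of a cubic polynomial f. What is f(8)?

Write f(t) = at^3 + bt^2 + ct + d. Substituting each data point gives a linear system:
  125a + 25b + 5c + d = -1257/2
  216a + 36b + 6c + d = -1048
  729a + 81b + 9c + d = -6653/2
  1000a + 100b + 10c + d = -4506
Solving the system yields a = -4, b = -5, c = -1/2, d = -1.
So f(t) = -4t^3 - 5t^2 - (1/2)t - 1.
Then f(8) = -2373.

-2373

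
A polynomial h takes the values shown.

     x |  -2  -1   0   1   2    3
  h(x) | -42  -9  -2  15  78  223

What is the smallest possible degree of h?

Forward differences of the values at x = -2, -1, 0, 1, 2, 3:
  h  : -42  -9  -2  15  78  223
  Δ  : 33  7  17  63  145
  Δ^2: -26  10  46  82
  Δ^3: 36  36  36
  Δ^4: 0  0
  Δ^5: 0
The third differences are constant (36) and nonzero, while all higher differences vanish, so the minimal degree is 3.

3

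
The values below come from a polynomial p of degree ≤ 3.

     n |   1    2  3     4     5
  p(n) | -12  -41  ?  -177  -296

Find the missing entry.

The 4 known points determine the degree-3 polynomial uniquely.
Write p(n) = an^3 + bn^2 + cn + d. Substituting each data point gives a linear system:
  a + b + c + d = -12
  8a + 4b + 2c + d = -41
  64a + 16b + 4c + d = -177
  125a + 25b + 5c + d = -296
Solving the system yields a = -1, b = -6, c = -4, d = -1.
So p(n) = -n^3 - 6n^2 - 4n - 1.
Then p(3) = -94.

-94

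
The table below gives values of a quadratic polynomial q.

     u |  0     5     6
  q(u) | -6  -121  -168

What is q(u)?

q(u) = -4u^2 - 3u - 6

Using the Lagrange interpolation formula with nodes 0, 5, 6:
  L_0(u) = (u - 5)(u - 6) / 30
  L_1(u) = u(u - 6) / -5
  L_2(u) = u(u - 5) / 6
Then q(u) = -6·L_0(u) - 121·L_1(u) - 168·L_2(u).
Expanding and collecting terms gives q(u) = -4u^2 - 3u - 6.
Check: q(6) = -168. ✓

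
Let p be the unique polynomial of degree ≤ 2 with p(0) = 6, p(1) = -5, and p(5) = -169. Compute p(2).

-28

Write p(x) = ax^2 + bx + c. Substituting each data point gives a linear system:
  c = 6
  a + b + c = -5
  25a + 5b + c = -169
Solving the system yields a = -6, b = -5, c = 6.
So p(x) = -6x^2 - 5x + 6.
Then p(2) = -28.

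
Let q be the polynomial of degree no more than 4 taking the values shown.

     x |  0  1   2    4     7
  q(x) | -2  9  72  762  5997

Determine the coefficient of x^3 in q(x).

3

Write q(x) = ax^4 + bx^3 + cx^2 + dx + e. Substituting each data point gives a linear system:
  e = -2
  a + b + c + d + e = 9
  16a + 8b + 4c + 2d + e = 72
  256a + 64b + 16c + 4d + e = 762
  2401a + 343b + 49c + 7d + e = 5997
Solving the system yields a = 2, b = 3, c = 3, d = 3, e = -2.
So q(x) = 2x^4 + 3x^3 + 3x^2 + 3x - 2.
The coefficient of x^3 is 3.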